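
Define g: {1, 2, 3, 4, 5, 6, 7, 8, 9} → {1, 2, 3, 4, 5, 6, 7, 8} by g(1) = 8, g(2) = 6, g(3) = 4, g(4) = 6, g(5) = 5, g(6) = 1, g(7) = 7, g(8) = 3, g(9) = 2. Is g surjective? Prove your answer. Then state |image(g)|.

8

Every element of the codomain has a preimage: 1 = g(6), 2 = g(9), 3 = g(8), 4 = g(3), 5 = g(5), 6 = g(2), 7 = g(7), 8 = g(1).
So g is surjective.
The image of g is {1, 2, 3, 4, 5, 6, 7, 8}, which has 8 elements.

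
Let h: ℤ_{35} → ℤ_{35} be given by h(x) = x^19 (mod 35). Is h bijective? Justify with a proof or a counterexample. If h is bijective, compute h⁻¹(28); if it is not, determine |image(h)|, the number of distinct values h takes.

Computing x^19 mod 35 for each x (by repeated squaring, reducing mod 35 at every step), the values h(0), h(1), …, h(34) are: 0, 1, 23, 17, 4, 5, 6, 28, 22, 9, 10, 11, 33, 27, 14, 15, 16, 3, 32, 19, 20, 21, 8, 2, 24, 25, 26, 13, 7, 29, 30, 31, 18, 12, 34.
Every element of ℤ_{35} appears exactly once in this list, so h is a bijection, and in particular bijective.
Since h is bijective, we read off the preimage of 28 from the same table: h(7) = 28, so h⁻¹(28) = 7.

7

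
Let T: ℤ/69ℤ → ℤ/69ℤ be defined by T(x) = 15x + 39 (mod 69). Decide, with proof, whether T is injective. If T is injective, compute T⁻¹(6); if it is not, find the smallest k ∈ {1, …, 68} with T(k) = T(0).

By definition, T is injective if T(x_1) = T(x_2) implies x_1 = x_2.
We have gcd(15, 69) = 3 > 1. Taking x_1 = 0 and x_2 = 23: T(0) = 39 and T(23) = 15·23 + 39 = 384 ≡ 39 (mod 69).
So T(0) = T(23) while 0 ≠ 23, hence T is not injective.
Since T is not injective, we find the least positive k with T(k) = T(0): this means 15k ≡ 0 (mod 69), i.e. 69 ∣ 15k. Since gcd(15, 69) = 3, dividing through by 3 this holds exactly when 23 ∣ 5k, and as gcd(5, 23) = 1, exactly when 23 ∣ k.
The smallest positive such k is 23.

23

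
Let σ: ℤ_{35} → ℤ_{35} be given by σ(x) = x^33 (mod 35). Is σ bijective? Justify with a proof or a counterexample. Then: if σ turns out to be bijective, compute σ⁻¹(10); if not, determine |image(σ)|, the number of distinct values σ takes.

15

σ(4): Repeated squaring mod 35: 4^1 ≡ 4, 4^2 ≡ 4² = 16, 4^4 ≡ 16² = 256 ≡ 11, 4^8 ≡ 11² = 121 ≡ 16, 4^16 ≡ 16² = 256 ≡ 11, 4^32 ≡ 11² = 121 ≡ 16. Since 33 = 32 + 1, 4^33 ≡ 16·4: 16·4 = 64 ≡ 29. So 4^33 ≡ 29 (mod 35).
σ(9): Repeated squaring mod 35: 9^1 ≡ 9, 9^2 ≡ 9² = 81 ≡ 11, 9^4 ≡ 11² = 121 ≡ 16, 9^8 ≡ 16² = 256 ≡ 11, 9^16 ≡ 11² = 121 ≡ 16, 9^32 ≡ 16² = 256 ≡ 11. Since 33 = 32 + 1, 9^33 ≡ 11·9: 11·9 = 99 ≡ 29. So 9^33 ≡ 29 (mod 35).
So σ(4) = σ(9) = 29 while 4 ≠ 9, so σ is not injective, hence not bijective.
Since σ is not bijective, we determine |image(σ)|. Computing x^33 mod 35 for each x (by repeated squaring, reducing mod 35 at every step), the values σ(0), σ(1), …, σ(34) are: 0, 1, 22, 13, 29, 20, 6, 7, 8, 29, 20, 1, 27, 13, 14, 15, 1, 27, 8, 34, 20, 21, 22, 8, 34, 15, 6, 27, 28, 29, 15, 6, 22, 13, 34.
The distinct values are {0, 1, 6, 7, 8, 13, 14, 15, 20, 21, 22, 27, 28, 29, 34}; there are 15 of them.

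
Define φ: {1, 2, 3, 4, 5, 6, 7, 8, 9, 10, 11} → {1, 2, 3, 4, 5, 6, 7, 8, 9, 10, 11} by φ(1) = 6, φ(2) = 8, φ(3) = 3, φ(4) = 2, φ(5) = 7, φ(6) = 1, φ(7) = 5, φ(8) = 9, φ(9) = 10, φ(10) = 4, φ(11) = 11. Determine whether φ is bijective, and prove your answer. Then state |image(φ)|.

The values 6, 8, 3, 2, 7, 1, 5, 9, 10, 4, 11 are a permutation of {1, 2, 3, 4, 5, 6, 7, 8, 9, 10, 11}: each element appears exactly once.
So φ is injective and surjective, hence bijective.
The image of φ is {1, 2, 3, 4, 5, 6, 7, 8, 9, 10, 11}, which has 11 elements.

11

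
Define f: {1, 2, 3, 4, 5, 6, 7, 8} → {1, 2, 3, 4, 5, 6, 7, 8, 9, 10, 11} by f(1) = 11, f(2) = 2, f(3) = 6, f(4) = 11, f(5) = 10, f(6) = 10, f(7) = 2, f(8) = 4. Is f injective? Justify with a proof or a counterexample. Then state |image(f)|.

5

f(1) = 11 = f(4) with 1 ≠ 4, so f is not injective.
The image of f is {2, 4, 6, 10, 11}, which has 5 elements.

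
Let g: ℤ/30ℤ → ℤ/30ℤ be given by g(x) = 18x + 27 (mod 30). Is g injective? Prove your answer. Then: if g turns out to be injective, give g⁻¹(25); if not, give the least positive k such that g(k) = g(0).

5

We have gcd(18, 30) = 6 > 1. Taking s = 0 and t = 5: g(0) = 27 and g(5) = 18·5 + 27 = 117 ≡ 27 (mod 30).
So g(0) = g(5) while 0 ≠ 5, thus g is not injective.
Since g is not injective, we find the least positive k with g(k) = g(0): this means 18k ≡ 0 (mod 30), i.e. 30 ∣ 18k. Since gcd(18, 30) = 6, dividing through by 6 this holds exactly when 5 ∣ 3k, and as gcd(3, 5) = 1, exactly when 5 ∣ k.
The smallest positive such k is 5.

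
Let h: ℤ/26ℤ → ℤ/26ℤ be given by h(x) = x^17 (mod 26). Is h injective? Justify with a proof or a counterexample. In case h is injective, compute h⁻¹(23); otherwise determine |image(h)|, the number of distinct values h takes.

17

Computing x^17 mod 26 for each x (by repeated squaring, reducing mod 26 at every step), the values h(0), h(1), …, h(25) are: 0, 1, 6, 9, 10, 5, 2, 11, 8, 3, 4, 7, 12, 13, 14, 19, 22, 23, 18, 15, 24, 21, 16, 17, 20, 25.
Every element of ℤ/26ℤ appears exactly once in this list, so h is a bijection, and in particular injective.
Since h is injective, we read off the preimage of 23 from the same table: h(17) = 23, so h⁻¹(23) = 17.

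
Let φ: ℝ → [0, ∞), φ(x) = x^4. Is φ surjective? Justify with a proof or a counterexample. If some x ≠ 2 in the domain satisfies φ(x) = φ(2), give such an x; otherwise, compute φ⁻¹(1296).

For any y ∈ [0, ∞), x = y^{1/4} ∈ ℝ satisfies x^4 = y, so φ is surjective.
For the follow-up, such an x exists: taking x = −2 ∈ ℝ gives φ(−2) = 16 = φ(2) with −2 ≠ 2.

-2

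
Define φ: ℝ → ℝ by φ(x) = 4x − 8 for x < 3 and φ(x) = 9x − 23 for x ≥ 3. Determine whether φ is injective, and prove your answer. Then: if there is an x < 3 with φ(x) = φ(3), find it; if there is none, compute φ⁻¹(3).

Both pieces are strictly increasing (slopes 4 and 9), so each is injective on its own interval.
The left piece maps (−∞, 3) onto (−∞, 4); the right piece maps [3, ∞) onto [4, ∞).
These images are disjoint, so no value is attained by both pieces. So φ is injective.
Because the two images are disjoint, no x < 3 has φ(x) = φ(3), so we compute φ⁻¹(3): 3 lies in (−∞, 4), so solve 4x − 8 = 3: x = (3 + 8)/4 = 11/4.

11/4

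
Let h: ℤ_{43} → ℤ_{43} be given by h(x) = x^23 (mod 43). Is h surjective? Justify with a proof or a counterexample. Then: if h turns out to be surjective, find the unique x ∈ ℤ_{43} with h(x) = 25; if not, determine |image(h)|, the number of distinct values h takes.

38

Since 43 is prime, the nonzero elements of ℤ_{43} form a cyclic group of order 42.
As gcd(23, 42) = 1, raising to the 23rd power is a bijection on this group: if x_1^23 ≡ x_2^23 then (x_1x_2^{−1})^23 = 1, and the only element of order dividing gcd(23, 42) = 1 is 1, so x_1 = x_2.
With h(0) = 0 this makes h injective on all of ℤ_{43}, hence bijective (finite equal-size domain and codomain). In particular h is surjective.
Since h is surjective, we find the preimage of 25. The inverse of x ↦ x^23 on (ℤ_{43})^× is x ↦ x^11, because 23·11 = 253 = 6·42 + 1 ≡ 1 (mod 42) and x^{42} = 1 for x ≠ 0 (Fermat). So h⁻¹(25) = 25^11 mod 43.
Repeated squaring mod 43: 25^1 ≡ 25, 25^2 ≡ 25² = 625 ≡ 23, 25^4 ≡ 23² = 529 ≡ 13, 25^8 ≡ 13² = 169 ≡ 40. Since 11 = 8 + 2 + 1, 25^11 ≡ 40·23·25: 40·23 = 920 ≡ 17, then 17·25 = 425 ≡ 38. So 25^11 ≡ 38 (mod 43).
Hence h⁻¹(25) = 38.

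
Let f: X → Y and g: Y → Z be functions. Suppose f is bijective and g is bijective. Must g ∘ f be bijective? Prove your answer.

Injectivity: if g(f(u)) = g(f(v)) then f(u) = f(v) (g injective) so u = v (f injective).
Surjectivity: for c ∈ Z pick b with g(b) = c, then a with f(a) = b; then (g ∘ f)(a) = c.
Therefore g ∘ f is bijective.

bijective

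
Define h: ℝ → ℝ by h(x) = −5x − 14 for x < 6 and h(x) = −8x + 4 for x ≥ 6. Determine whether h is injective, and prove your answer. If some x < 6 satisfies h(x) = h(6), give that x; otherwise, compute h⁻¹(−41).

27/5

Both pieces are strictly decreasing (slopes −5 and −8), so each is injective on its own interval.
The left piece maps (−∞, 6) onto (−44, ∞); the right piece maps [6, ∞) onto (−∞, −44].
These images are disjoint, so no value is attained by both pieces. Thus h is injective.
Because the two images are disjoint, no x < 6 has h(x) = h(6), so we compute h⁻¹(−41): −41 lies in (−44, ∞), so solve −5x − 14 = −41: x = (−41 + 14)/(−5) = 27/5.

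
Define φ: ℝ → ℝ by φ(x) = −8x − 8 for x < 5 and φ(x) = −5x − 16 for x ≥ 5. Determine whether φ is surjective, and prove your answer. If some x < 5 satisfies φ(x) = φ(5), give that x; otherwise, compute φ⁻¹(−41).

Both pieces are strictly decreasing (slopes −8 and −5), so each is injective on its own interval.
The left piece maps (−∞, 5) onto (−48, ∞); the right piece maps [5, ∞) onto (−∞, −41].
The union (−48, ∞) ∪ (−∞, −41] covers ℝ, so φ is surjective.
For the follow-up: the images overlap, so an x < 5 with φ(x) = φ(5) exists. φ(5) = −41; solving −8x − 8 = −41 for x < 5 gives x = (−41 + 8)/(−8) = 33/8.

33/8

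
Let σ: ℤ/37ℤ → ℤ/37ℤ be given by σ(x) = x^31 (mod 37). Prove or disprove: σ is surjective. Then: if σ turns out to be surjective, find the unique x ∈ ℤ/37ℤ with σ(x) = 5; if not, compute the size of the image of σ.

18

Since 37 is prime, the nonzero elements of ℤ/37ℤ form a cyclic group of order 36.
As gcd(31, 36) = 1, raising to the 31st power is a bijection on this group: if u^31 ≡ v^31 then (uv^{−1})^31 = 1, and the only element of order dividing gcd(31, 36) = 1 is 1, so u = v.
With σ(0) = 0 this makes σ injective on all of ℤ/37ℤ, hence bijective (finite equal-size domain and codomain). In particular σ is surjective.
Since σ is surjective, we find the preimage of 5. The inverse of x ↦ x^31 on (ℤ/37ℤ)^× is x ↦ x^7, because 31·7 = 217 = 6·36 + 1 ≡ 1 (mod 36) and x^{36} = 1 for x ≠ 0 (Fermat). So σ⁻¹(5) = 5^7 mod 37.
Repeated squaring mod 37: 5^1 ≡ 5, 5^2 ≡ 5² = 25, 5^4 ≡ 25² = 625 ≡ 33. Since 7 = 4 + 2 + 1, 5^7 ≡ 33·25·5: 33·25 = 825 ≡ 11, then 11·5 = 55 ≡ 18. So 5^7 ≡ 18 (mod 37).
Hence σ⁻¹(5) = 18.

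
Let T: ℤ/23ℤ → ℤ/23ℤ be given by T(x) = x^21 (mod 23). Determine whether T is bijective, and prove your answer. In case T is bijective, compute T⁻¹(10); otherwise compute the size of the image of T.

Since 23 is prime, the nonzero elements of ℤ/23ℤ form a cyclic group of order 22.
As gcd(21, 22) = 1, raising to the 21st power is a bijection on this group: if u^21 ≡ v^21 then (uv^{−1})^21 = 1, and the only element of order dividing gcd(21, 22) = 1 is 1, so u = v.
With T(0) = 0 this makes T injective on all of ℤ/23ℤ, hence bijective (finite equal-size domain and codomain). In particular T is bijective.
Since T is bijective, we find the preimage of 10. The inverse of x ↦ x^21 on (ℤ/23ℤ)^× is x ↦ x^21, because 21·21 = 441 = 20·22 + 1 ≡ 1 (mod 22) and x^{22} = 1 for x ≠ 0 (Fermat). So T⁻¹(10) = 10^21 mod 23.
Repeated squaring mod 23: 10^1 ≡ 10, 10^2 ≡ 10² = 100 ≡ 8, 10^4 ≡ 8² = 64 ≡ 18, 10^8 ≡ 18² = 324 ≡ 2, 10^16 ≡ 2² = 4. Since 21 = 16 + 4 + 1, 10^21 ≡ 4·18·10: 4·18 = 72 ≡ 3, then 3·10 = 30 ≡ 7. So 10^21 ≡ 7 (mod 23).
Hence T⁻¹(10) = 7.

7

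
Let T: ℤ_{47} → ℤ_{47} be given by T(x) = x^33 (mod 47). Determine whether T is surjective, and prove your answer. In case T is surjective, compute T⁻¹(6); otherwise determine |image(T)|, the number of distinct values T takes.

4

Since 47 is prime, the nonzero elements of ℤ_{47} form a cyclic group of order 46.
As gcd(33, 46) = 1, raising to the 33rd power is a bijection on this group: if s^33 ≡ t^33 then (st^{−1})^33 = 1, and the only element of order dividing gcd(33, 46) = 1 is 1, so s = t.
With T(0) = 0 this makes T injective on all of ℤ_{47}, hence bijective (finite equal-size domain and codomain). In particular T is surjective.
Since T is surjective, we find the preimage of 6. The inverse of x ↦ x^33 on (ℤ_{47})^× is x ↦ x^7, because 33·7 = 231 = 5·46 + 1 ≡ 1 (mod 46) and x^{46} = 1 for x ≠ 0 (Fermat). So T⁻¹(6) = 6^7 mod 47.
Repeated squaring mod 47: 6^1 ≡ 6, 6^2 ≡ 6² = 36, 6^4 ≡ 36² = 1296 ≡ 27. Since 7 = 4 + 2 + 1, 6^7 ≡ 27·36·6: 27·36 = 972 ≡ 32, then 32·6 = 192 ≡ 4. So 6^7 ≡ 4 (mod 47).
Hence T⁻¹(6) = 4.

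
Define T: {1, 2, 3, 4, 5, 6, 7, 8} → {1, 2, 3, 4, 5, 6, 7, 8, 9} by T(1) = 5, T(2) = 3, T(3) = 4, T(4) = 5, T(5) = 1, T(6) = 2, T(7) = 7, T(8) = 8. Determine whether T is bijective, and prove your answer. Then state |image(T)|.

T(1) = 5 = T(4) with 1 ≠ 4, so T is not injective, hence not bijective.
The image of T is {1, 2, 3, 4, 5, 7, 8}, which has 7 elements.

7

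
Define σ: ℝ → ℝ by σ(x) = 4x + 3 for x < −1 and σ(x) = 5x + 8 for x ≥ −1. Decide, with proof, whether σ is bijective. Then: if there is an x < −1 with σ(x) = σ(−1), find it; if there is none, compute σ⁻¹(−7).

-5/2

Both pieces are strictly increasing (slopes 4 and 5), so each is injective on its own interval.
The left piece maps (−∞, −1) onto (−∞, −1); the right piece maps [−1, ∞) onto [3, ∞).
The images leave a gap (−1 has no preimage), so σ is not surjective, hence not bijective.
Because the two images are disjoint, no x < −1 has σ(x) = σ(−1), so we compute σ⁻¹(−7): −7 lies in (−∞, −1), so solve 4x + 3 = −7: x = (−7 − 3)/4 = −5/2.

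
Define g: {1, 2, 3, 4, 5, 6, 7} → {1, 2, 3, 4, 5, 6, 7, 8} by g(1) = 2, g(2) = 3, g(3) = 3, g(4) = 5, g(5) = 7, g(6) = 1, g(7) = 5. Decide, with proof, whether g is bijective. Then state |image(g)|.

g(2) = 3 = g(3) with 2 ≠ 3, so g is not injective, hence not bijective.
The image of g is {1, 2, 3, 5, 7}, which has 5 elements.

5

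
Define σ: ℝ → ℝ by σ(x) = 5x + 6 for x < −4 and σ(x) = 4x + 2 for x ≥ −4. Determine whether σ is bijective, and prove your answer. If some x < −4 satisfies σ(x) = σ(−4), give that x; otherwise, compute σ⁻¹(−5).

Both pieces are strictly increasing (slopes 5 and 4), so each is injective on its own interval.
The left piece maps (−∞, −4) onto (−∞, −14); the right piece maps [−4, ∞) onto [−14, ∞).
Since −14 = −14, the images partition ℝ: σ is injective and surjective, hence bijective.
Because the two images are disjoint, no x < −4 has σ(x) = σ(−4), so we compute σ⁻¹(−5): −5 lies in [−14, ∞), so solve 4x + 2 = −5: x = (−5 − 2)/4 = −7/4.

-7/4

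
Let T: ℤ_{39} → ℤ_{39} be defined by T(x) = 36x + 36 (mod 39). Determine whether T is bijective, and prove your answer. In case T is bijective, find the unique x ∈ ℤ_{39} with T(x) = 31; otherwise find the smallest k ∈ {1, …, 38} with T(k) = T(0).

13

Recall: T is injective when T(s) = T(t) forces s = t.
We have gcd(36, 39) = 3 > 1. Taking s = 0 and t = 13: T(0) = 36 and T(13) = 36·13 + 36 = 504 ≡ 36 (mod 39).
So T(0) = T(13) while 0 ≠ 13, so T is not injective, hence not bijective.
Since T is not bijective, we find the least positive k with T(k) = T(0): this means 36k ≡ 0 (mod 39), i.e. 39 ∣ 36k. Since gcd(36, 39) = 3, dividing through by 3 this holds exactly when 13 ∣ 12k, and as gcd(12, 13) = 1, exactly when 13 ∣ k.
The smallest positive such k is 13.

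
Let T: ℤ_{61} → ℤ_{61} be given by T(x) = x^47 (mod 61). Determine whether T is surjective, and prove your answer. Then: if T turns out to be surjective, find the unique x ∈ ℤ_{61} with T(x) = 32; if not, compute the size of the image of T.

21

Since 61 is prime, the nonzero elements of ℤ_{61} form a cyclic group of order 60.
As gcd(47, 60) = 1, raising to the 47th power is a bijection on this group: if a^47 ≡ b^47 then (ab^{−1})^47 = 1, and the only element of order dividing gcd(47, 60) = 1 is 1, so a = b.
With T(0) = 0 this makes T injective on all of ℤ_{61}, hence bijective (finite equal-size domain and codomain). In particular T is surjective.
Since T is surjective, we find the preimage of 32. The inverse of x ↦ x^47 on (ℤ_{61})^× is x ↦ x^23, because 47·23 = 1081 = 18·60 + 1 ≡ 1 (mod 60) and x^{60} = 1 for x ≠ 0 (Fermat). So T⁻¹(32) = 32^23 mod 61.
Repeated squaring mod 61: 32^1 ≡ 32, 32^2 ≡ 32² = 1024 ≡ 48, 32^4 ≡ 48² = 2304 ≡ 47, 32^8 ≡ 47² = 2209 ≡ 13, 32^16 ≡ 13² = 169 ≡ 47. Since 23 = 16 + 4 + 2 + 1, 32^23 ≡ 47·47·48·32: 47·47 = 2209 ≡ 13, then 13·48 = 624 ≡ 14, then 14·32 = 448 ≡ 21. So 32^23 ≡ 21 (mod 61).
Hence T⁻¹(32) = 21.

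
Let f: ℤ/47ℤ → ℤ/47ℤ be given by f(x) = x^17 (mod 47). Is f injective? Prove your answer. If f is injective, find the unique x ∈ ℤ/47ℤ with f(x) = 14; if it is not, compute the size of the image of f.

Since 47 is prime, the nonzero elements of ℤ/47ℤ form a cyclic group of order 46.
As gcd(17, 46) = 1, raising to the 17th power is a bijection on this group: if s^17 ≡ t^17 then (st^{−1})^17 = 1, and the only element of order dividing gcd(17, 46) = 1 is 1, so s = t.
With f(0) = 0 this makes f injective on all of ℤ/47ℤ, hence bijective (finite equal-size domain and codomain). In particular f is injective.
Since f is injective, we find the preimage of 14. The inverse of x ↦ x^17 on (ℤ/47ℤ)^× is x ↦ x^19, because 17·19 = 323 = 7·46 + 1 ≡ 1 (mod 46) and x^{46} = 1 for x ≠ 0 (Fermat). So f⁻¹(14) = 14^19 mod 47.
Repeated squaring mod 47: 14^1 ≡ 14, 14^2 ≡ 14² = 196 ≡ 8, 14^4 ≡ 8² = 64 ≡ 17, 14^8 ≡ 17² = 289 ≡ 7, 14^16 ≡ 7² = 49 ≡ 2. Since 19 = 16 + 2 + 1, 14^19 ≡ 2·8·14: 2·8 = 16, then 16·14 = 224 ≡ 36. So 14^19 ≡ 36 (mod 47).
Hence f⁻¹(14) = 36.

36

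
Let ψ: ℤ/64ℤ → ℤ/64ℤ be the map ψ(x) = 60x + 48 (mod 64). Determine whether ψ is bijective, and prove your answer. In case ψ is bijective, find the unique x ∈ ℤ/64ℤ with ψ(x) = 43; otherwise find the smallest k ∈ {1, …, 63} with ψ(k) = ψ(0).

We have gcd(60, 64) = 4 > 1. Taking x_1 = 0 and x_2 = 16: ψ(0) = 48 and ψ(16) = 60·16 + 48 = 1008 ≡ 48 (mod 64).
So ψ(0) = ψ(16) while 0 ≠ 16, hence ψ is not injective, hence not bijective.
Since ψ is not bijective, we find the least positive k with ψ(k) = ψ(0): this means 60k ≡ 0 (mod 64), i.e. 64 ∣ 60k. Since gcd(60, 64) = 4, dividing through by 4 this holds exactly when 16 ∣ 15k, and as gcd(15, 16) = 1, exactly when 16 ∣ k.
The smallest positive such k is 16.

16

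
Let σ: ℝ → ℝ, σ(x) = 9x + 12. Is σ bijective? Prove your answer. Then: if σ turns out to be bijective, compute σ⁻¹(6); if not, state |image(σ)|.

Recall that σ is injective if σ(x_1) = σ(x_2) implies x_1 = x_2.
Suppose σ(x_1) = σ(x_2). Then 9x_1 + 12 = 9x_2 + 12, so 9x_1 = 9x_2, thus x_1 = x_2.
For any y ∈ ℝ, x = (y − 12)/9 satisfies σ(x) = y.
So σ is bijective.
Since σ is bijective, we compute σ⁻¹(6) = (6 − 12)/9 = −2/3.

-2/3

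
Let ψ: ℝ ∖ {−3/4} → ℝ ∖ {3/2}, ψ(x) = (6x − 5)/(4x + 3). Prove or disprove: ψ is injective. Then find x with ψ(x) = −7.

Suppose ψ(x_1) = ψ(x_2). Cross-multiplying: (6x_1 − 5)(4x_2 + 3) = (6x_2 − 5)(4x_1 + 3).
Expanding both sides and cancelling the symmetric terms leaves 38·(x_1 − x_2) = 0. Since 38 ≠ 0, x_1 = x_2. Therefore ψ is injective.
Solving ψ(x) = −7: cross-multiplying gives 6x − 5 = −7(4x + 3), which rearranges to 34x = −16, so x = −8/17.

-8/17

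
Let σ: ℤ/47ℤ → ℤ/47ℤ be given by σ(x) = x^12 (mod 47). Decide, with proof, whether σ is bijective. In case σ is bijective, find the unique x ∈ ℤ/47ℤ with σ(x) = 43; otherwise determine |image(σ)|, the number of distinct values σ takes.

24

σ(23): Repeated squaring mod 47: 23^1 ≡ 23, 23^2 ≡ 23² = 529 ≡ 12, 23^4 ≡ 12² = 144 ≡ 3, 23^8 ≡ 3² = 9. Since 12 = 8 + 4, 23^12 ≡ 9·3: 9·3 = 27. So 23^12 ≡ 27 (mod 47).
σ(24): Repeated squaring mod 47: 24^1 ≡ 24, 24^2 ≡ 24² = 576 ≡ 12, 24^4 ≡ 12² = 144 ≡ 3, 24^8 ≡ 3² = 9. Since 12 = 8 + 4, 24^12 ≡ 9·3: 9·3 = 27. So 24^12 ≡ 27 (mod 47).
So σ(23) = σ(24) = 27 while 23 ≠ 24, thus σ is not injective, hence not bijective.
Since σ is not bijective, we determine |image(σ)|. Computing x^12 mod 47 for each x (by repeated squaring, reducing mod 47 at every step), the values σ(0), σ(1), …, σ(46) are: 0, 1, 7, 12, 2, 18, 37, 17, 14, 3, 32, 6, 24, 9, 25, 28, 4, 8, 21, 34, 36, 16, 42, 27, 27, 42, 16, 36, 34, 21, 8, 4, 28, 25, 9, 24, 6, 32, 3, 14, 17, 37, 18, 2, 12, 7, 1.
The distinct values are {0, 1, 2, 3, 4, 6, 7, 8, 9, 12, 14, 16, 17, 18, 21, 24, 25, 27, 28, 32, 34, 36, 37, 42}; there are 24 of them.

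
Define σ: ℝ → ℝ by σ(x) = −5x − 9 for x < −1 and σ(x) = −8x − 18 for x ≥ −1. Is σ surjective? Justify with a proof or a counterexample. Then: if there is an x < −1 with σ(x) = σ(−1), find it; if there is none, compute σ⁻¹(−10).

Both pieces are strictly decreasing (slopes −5 and −8), so each is injective on its own interval.
The left piece maps (−∞, −1) onto (−4, ∞); the right piece maps [−1, ∞) onto (−∞, −10].
The union (−4, ∞) ∪ (−∞, −10] omits the interval between −4 and −10; in particular −4 has no preimage. So σ is not surjective.
Because the two images are disjoint, no x < −1 has σ(x) = σ(−1), so we compute σ⁻¹(−10): −10 lies in (−∞, −10], so solve −8x − 18 = −10: x = (−10 + 18)/(−8) = −1.

-1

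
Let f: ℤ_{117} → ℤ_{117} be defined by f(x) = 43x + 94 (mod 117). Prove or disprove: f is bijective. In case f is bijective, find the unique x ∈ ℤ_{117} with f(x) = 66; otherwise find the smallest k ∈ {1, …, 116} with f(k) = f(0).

32

Suppose f(a) = f(b) in ℤ_{117}. Then 43a + 94 ≡ 43b + 94 (mod 117), therefore 43(a − b) ≡ 0 (mod 117).
Since gcd(43, 117) = 1, 43 is invertible modulo 117, thus a − b ≡ 0 (mod 117), i.e. a = b.
We now compute 43⁻¹ mod 117 explicitly. Euclid's algorithm: 117 = 2·43 + 31, 43 = 1·31 + 12, 31 = 2·12 + 7, 12 = 1·7 + 5, 7 = 1·5 + 2, 5 = 2·2 + 1; back-substituting gives 1 = 49·43 − 18·117, so 43⁻¹ ≡ 49 (mod 117).
For any y ∈ ℤ_{117}, x = 49(y − 94) mod 117 satisfies f(x) = 43·49(y − 94) + 94 ≡ y (since 43·49 ≡ 1 mod 117). So every y has a preimage.
Hence f is bijective.
Since f is bijective, we find f⁻¹(66): we need 43x ≡ 66 − 94 ≡ 89 (mod 117). Using 43⁻¹ = 49: x ≡ 49·89 = 4361 = 37·117 + 32, so x = 32.
Check: f(32) = 43·32 + 94 = 1470 = 12·117 + 66 ≡ 66 (mod 117).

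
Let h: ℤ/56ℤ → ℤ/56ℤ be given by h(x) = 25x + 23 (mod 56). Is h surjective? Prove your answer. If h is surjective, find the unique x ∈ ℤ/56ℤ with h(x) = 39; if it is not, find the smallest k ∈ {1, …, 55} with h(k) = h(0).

Recall that surjectivity means every element of the codomain has a preimage under h.
Since gcd(25, 56) = 1, 25 is invertible modulo 56. Euclid's algorithm: 56 = 2·25 + 6, 25 = 4·6 + 1; back-substituting gives 1 = 9·25 − 4·56, so 25⁻¹ ≡ 9 (mod 56).
Then y ↦ 9(y − 23) is a two-sided inverse to h, so every y ∈ ℤ/56ℤ has a preimage.
Thus h is surjective.
Since h is surjective, we find h⁻¹(39): we need 25x ≡ 39 − 23 ≡ 16 (mod 56). Using 25⁻¹ = 9: x ≡ 9·16 = 144 = 2·56 + 32, so x = 32.
Check: h(32) = 25·32 + 23 = 823 = 14·56 + 39 ≡ 39 (mod 56).

32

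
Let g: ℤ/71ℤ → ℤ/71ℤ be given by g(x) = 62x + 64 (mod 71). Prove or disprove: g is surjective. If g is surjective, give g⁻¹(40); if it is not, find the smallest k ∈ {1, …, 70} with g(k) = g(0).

50

By definition, surjectivity means every element of the codomain has a preimage under g.
Since gcd(62, 71) = 1, 62 is invertible modulo 71. Euclid's algorithm: 71 = 1·62 + 9, 62 = 6·9 + 8, 9 = 1·8 + 1; back-substituting gives 1 = 63·62 − 55·71, so 62⁻¹ ≡ 63 (mod 71).
For any y ∈ ℤ/71ℤ, x = 63(y − 64) mod 71 satisfies g(x) = 62·63(y − 64) + 64 ≡ y (since 62·63 ≡ 1 mod 71). So every y has a preimage.
So g is surjective.
Since g is surjective, we compute g⁻¹(40): solve 62x + 64 ≡ 40 (mod 71), i.e. 62x ≡ 47 (mod 71).
Multiplying by 62⁻¹ = 63 gives x ≡ 63·47 = 2961 = 41·71 + 50 ≡ 50 (mod 71).
Check: g(50) = 62·50 + 64 = 3164 = 44·71 + 40 ≡ 40 (mod 71).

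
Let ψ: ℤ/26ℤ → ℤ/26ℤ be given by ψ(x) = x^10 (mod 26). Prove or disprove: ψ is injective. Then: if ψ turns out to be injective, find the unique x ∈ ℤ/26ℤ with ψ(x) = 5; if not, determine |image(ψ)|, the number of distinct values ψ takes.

ψ(12): Repeated squaring mod 26: 12^1 ≡ 12, 12^2 ≡ 12² = 144 ≡ 14, 12^4 ≡ 14² = 196 ≡ 14, 12^8 ≡ 14² = 196 ≡ 14. Since 10 = 8 + 2, 12^10 ≡ 14·14: 14·14 = 196 ≡ 14. So 12^10 ≡ 14 (mod 26).
ψ(14): Repeated squaring mod 26: 14^1 ≡ 14, 14^2 ≡ 14² = 196 ≡ 14, 14^4 ≡ 14² = 196 ≡ 14, 14^8 ≡ 14² = 196 ≡ 14. Since 10 = 8 + 2, 14^10 ≡ 14·14: 14·14 = 196 ≡ 14. So 14^10 ≡ 14 (mod 26).
So ψ(12) = ψ(14) = 14 while 12 ≠ 14, therefore ψ is not injective.
Since ψ is not injective, we determine |image(ψ)|. Computing x^10 mod 26 for each x (by repeated squaring, reducing mod 26 at every step), the values ψ(0), ψ(1), …, ψ(25) are: 0, 1, 10, 3, 22, 25, 4, 17, 12, 9, 16, 23, 14, 13, 14, 23, 16, 9, 12, 17, 4, 25, 22, 3, 10, 1.
The distinct values are {0, 1, 3, 4, 9, 10, 12, 13, 14, 16, 17, 22, 23, 25}; there are 14 of them.

14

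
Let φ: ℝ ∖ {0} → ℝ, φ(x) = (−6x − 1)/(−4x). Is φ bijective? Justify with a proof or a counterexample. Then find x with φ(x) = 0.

-1/6

If φ(x) = 3/2, cross-multiplying gives −4(−6x − 1) = −6(−4x), which simplifies to 4 = 0 — false.  So 3/2 has no preimage and φ is not surjective.
Hence φ is not bijective.
Solving φ(x) = 0: cross-multiplying gives −6x − 1 = 0(−4x), which rearranges to −6x = 1, so x = −1/6.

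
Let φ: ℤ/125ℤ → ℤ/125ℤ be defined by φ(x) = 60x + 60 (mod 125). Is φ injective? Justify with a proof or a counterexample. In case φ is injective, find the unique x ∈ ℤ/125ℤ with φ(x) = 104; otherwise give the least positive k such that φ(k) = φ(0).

25

Recall that injectivity means: for all s, t in the domain, φ(s) = φ(t) implies s = t.
We have gcd(60, 125) = 5 > 1. Taking s = 0 and t = 25: φ(0) = 60 and φ(25) = 60·25 + 60 = 1560 ≡ 60 (mod 125).
So φ(0) = φ(25) while 0 ≠ 25, therefore φ is not injective.
Since φ is not injective, we find the least positive k with φ(k) = φ(0): this means 60k ≡ 0 (mod 125), i.e. 125 ∣ 60k. Since gcd(60, 125) = 5, dividing through by 5 this holds exactly when 25 ∣ 12k, and as gcd(12, 25) = 1, exactly when 25 ∣ k.
The smallest positive such k is 25.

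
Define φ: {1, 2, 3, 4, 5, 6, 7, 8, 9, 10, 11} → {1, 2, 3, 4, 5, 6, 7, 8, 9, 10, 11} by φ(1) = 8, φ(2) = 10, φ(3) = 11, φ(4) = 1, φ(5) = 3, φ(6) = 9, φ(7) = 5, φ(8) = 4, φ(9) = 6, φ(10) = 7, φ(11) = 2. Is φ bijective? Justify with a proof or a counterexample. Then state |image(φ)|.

The values 8, 10, 11, 1, 3, 9, 5, 4, 6, 7, 2 are a permutation of {1, 2, 3, 4, 5, 6, 7, 8, 9, 10, 11}: each element appears exactly once.
So φ is injective and surjective, hence bijective.
The image of φ is {1, 2, 3, 4, 5, 6, 7, 8, 9, 10, 11}, which has 11 elements.

11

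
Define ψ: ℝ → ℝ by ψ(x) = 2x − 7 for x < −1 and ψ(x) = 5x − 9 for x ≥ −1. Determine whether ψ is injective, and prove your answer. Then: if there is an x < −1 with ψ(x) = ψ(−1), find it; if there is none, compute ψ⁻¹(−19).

-7/2

Both pieces are strictly increasing (slopes 2 and 5), so each is injective on its own interval.
The left piece maps (−∞, −1) onto (−∞, −9); the right piece maps [−1, ∞) onto [−14, ∞).
These images overlap. In particular ψ(−1) = −14 (right piece), and solving 2x − 7 = −14 on the left piece gives x = −7/2 < −1.
So ψ(−7/2) = ψ(−1) with −7/2 ≠ −1, and ψ is not injective. This x = −7/2 is the requested value below −1.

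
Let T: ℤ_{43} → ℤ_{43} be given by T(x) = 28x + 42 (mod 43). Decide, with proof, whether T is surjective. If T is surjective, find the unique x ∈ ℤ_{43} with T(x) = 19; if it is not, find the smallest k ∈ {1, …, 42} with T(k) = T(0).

13

Since gcd(28, 43) = 1, 28 is invertible modulo 43. Euclid's algorithm: 43 = 1·28 + 15, 28 = 1·15 + 13, 15 = 1·13 + 2, 13 = 6·2 + 1; back-substituting gives 1 = 20·28 − 13·43, so 28⁻¹ ≡ 20 (mod 43).
Then y ↦ 20(y − 42) is a two-sided inverse to T, so every y ∈ ℤ_{43} has a preimage.
Therefore T is surjective.
Since T is surjective, we compute T⁻¹(19): solve 28x + 42 ≡ 19 (mod 43), i.e. 28x ≡ 20 (mod 43).
Multiplying by 28⁻¹ = 20 gives x ≡ 20·20 = 400 = 9·43 + 13 ≡ 13 (mod 43).
Check: T(13) = 28·13 + 42 = 406 = 9·43 + 19 ≡ 19 (mod 43).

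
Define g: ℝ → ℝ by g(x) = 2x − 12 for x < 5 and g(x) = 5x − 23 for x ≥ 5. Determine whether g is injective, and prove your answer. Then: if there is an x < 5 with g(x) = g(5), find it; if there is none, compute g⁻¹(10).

33/5

Both pieces are strictly increasing (slopes 2 and 5), so each is injective on its own interval.
The left piece maps (−∞, 5) onto (−∞, −2); the right piece maps [5, ∞) onto [2, ∞).
These images are disjoint, so no value is attained by both pieces. So g is injective.
Because the two images are disjoint, no x < 5 has g(x) = g(5), so we compute g⁻¹(10): 10 lies in [2, ∞), so solve 5x − 23 = 10: x = (10 + 23)/5 = 33/5.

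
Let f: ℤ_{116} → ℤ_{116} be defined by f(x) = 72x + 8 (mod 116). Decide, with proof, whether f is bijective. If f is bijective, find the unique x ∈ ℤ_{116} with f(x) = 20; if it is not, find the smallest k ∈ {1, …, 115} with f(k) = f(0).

Recall that f is injective if f(x_1) = f(x_2) implies x_1 = x_2.
We have gcd(72, 116) = 4 > 1. Taking x_1 = 0 and x_2 = 29: f(0) = 8 and f(29) = 72·29 + 8 = 2096 ≡ 8 (mod 116).
So f(0) = f(29) while 0 ≠ 29, so f is not injective, hence not bijective.
Since f is not bijective, we find the least positive k with f(k) = f(0): this means 72k ≡ 0 (mod 116), i.e. 116 ∣ 72k. Since gcd(72, 116) = 4, dividing through by 4 this holds exactly when 29 ∣ 18k, and as gcd(18, 29) = 1, exactly when 29 ∣ k.
The smallest positive such k is 29.

29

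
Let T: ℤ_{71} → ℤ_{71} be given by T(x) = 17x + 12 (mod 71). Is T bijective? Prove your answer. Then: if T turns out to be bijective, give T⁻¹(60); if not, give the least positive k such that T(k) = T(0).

If T(a) = T(b), then 17a ≡ 17b (mod 71). Because gcd(17, 71) = 1, we may cancel 17 to get a ≡ b (mod 71).
We now compute 17⁻¹ mod 71 explicitly. Euclid's algorithm: 71 = 4·17 + 3, 17 = 5·3 + 2, 3 = 1·2 + 1; back-substituting gives 1 = 46·17 − 11·71, so 17⁻¹ ≡ 46 (mod 71).
Then y ↦ 46(y − 12) is a two-sided inverse to T, so every y ∈ ℤ_{71} has a preimage.
Hence T is bijective.
Since T is bijective, we find T⁻¹(60): we need 17x ≡ 60 − 12 ≡ 48 (mod 71). Using 17⁻¹ = 46: x ≡ 46·48 = 2208 = 31·71 + 7, so x = 7.
Check: T(7) = 17·7 + 12 = 131 = 1·71 + 60 ≡ 60 (mod 71).

7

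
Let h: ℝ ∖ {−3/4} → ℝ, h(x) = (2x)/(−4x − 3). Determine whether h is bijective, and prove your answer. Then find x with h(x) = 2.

If h(x) = −1/2, cross-multiplying gives −4(2x) = 2(−4x − 3), which simplifies to 0 = −6 — false.  So −1/2 has no preimage and h is not surjective.
Hence h is not bijective.
Solving h(x) = 2: cross-multiplying gives 2x = 2(−4x − 3), which rearranges to 10x = −6, so x = −3/5.

-3/5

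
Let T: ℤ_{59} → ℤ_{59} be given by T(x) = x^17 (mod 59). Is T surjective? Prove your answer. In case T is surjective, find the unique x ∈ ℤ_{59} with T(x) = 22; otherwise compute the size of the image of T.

53

Since 59 is prime, the nonzero elements of ℤ_{59} form a cyclic group of order 58.
As gcd(17, 58) = 1, raising to the 17th power is a bijection on this group: if u^17 ≡ v^17 then (uv^{−1})^17 = 1, and the only element of order dividing gcd(17, 58) = 1 is 1, so u = v.
With T(0) = 0 this makes T injective on all of ℤ_{59}, hence bijective (finite equal-size domain and codomain). In particular T is surjective.
Since T is surjective, we find the preimage of 22. The inverse of x ↦ x^17 on (ℤ_{59})^× is x ↦ x^41, because 17·41 = 697 = 12·58 + 1 ≡ 1 (mod 58) and x^{58} = 1 for x ≠ 0 (Fermat). So T⁻¹(22) = 22^41 mod 59.
Repeated squaring mod 59: 22^1 ≡ 22, 22^2 ≡ 22² = 484 ≡ 12, 22^4 ≡ 12² = 144 ≡ 26, 22^8 ≡ 26² = 676 ≡ 27, 22^16 ≡ 27² = 729 ≡ 21, 22^32 ≡ 21² = 441 ≡ 28. Since 41 = 32 + 8 + 1, 22^41 ≡ 28·27·22: 28·27 = 756 ≡ 48, then 48·22 = 1056 ≡ 53. So 22^41 ≡ 53 (mod 59).
Hence T⁻¹(22) = 53.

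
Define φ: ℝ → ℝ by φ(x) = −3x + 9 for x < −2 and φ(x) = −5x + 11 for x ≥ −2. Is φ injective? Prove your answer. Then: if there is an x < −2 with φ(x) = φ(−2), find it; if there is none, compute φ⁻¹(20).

-4

Both pieces are strictly decreasing (slopes −3 and −5), so each is injective on its own interval.
The left piece maps (−∞, −2) onto (15, ∞); the right piece maps [−2, ∞) onto (−∞, 21].
These images overlap. In particular φ(−2) = 21 (right piece), and solving −3x + 9 = 21 on the left piece gives x = −4 < −2.
So φ(−4) = φ(−2) with −4 ≠ −2, and φ is not injective. This x = −4 is the requested value below −2.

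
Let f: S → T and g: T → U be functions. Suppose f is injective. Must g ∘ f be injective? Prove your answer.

No. Take S = T = U = {1, 2, 3}, f = identity (injective), and g(x) = 1 for every x.
Then (g ∘ f)(1) = 1 = (g ∘ f)(3) with 1 ≠ 3, so g ∘ f is not injective.

not injective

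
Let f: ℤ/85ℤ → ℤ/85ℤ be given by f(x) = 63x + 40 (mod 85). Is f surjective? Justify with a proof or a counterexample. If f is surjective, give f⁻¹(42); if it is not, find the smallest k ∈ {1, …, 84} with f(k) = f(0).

54

Recall that f is surjective if every y in the codomain equals f(x) for some x in the domain.
Since gcd(63, 85) = 1, 63 is invertible modulo 85. Euclid's algorithm: 85 = 1·63 + 22, 63 = 2·22 + 19, 22 = 1·19 + 3, 19 = 6·3 + 1; back-substituting gives 1 = 27·63 − 20·85, so 63⁻¹ ≡ 27 (mod 85).
Then y ↦ 27(y − 40) is a two-sided inverse to f, so every y ∈ ℤ/85ℤ has a preimage.
Hence f is surjective.
Since f is surjective, we find f⁻¹(42): we need 63x ≡ 42 − 40 ≡ 2 (mod 85). Using 63⁻¹ = 27: x ≡ 27·2 = 54, so x = 54.
Check: f(54) = 63·54 + 40 = 3442 = 40·85 + 42 ≡ 42 (mod 85).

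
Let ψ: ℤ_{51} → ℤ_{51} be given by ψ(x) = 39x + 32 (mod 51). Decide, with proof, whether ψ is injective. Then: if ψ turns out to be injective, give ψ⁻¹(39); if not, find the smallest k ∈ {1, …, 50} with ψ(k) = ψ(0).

17

We have gcd(39, 51) = 3 > 1. Taking u = 0 and v = 17: ψ(0) = 32 and ψ(17) = 39·17 + 32 = 695 ≡ 32 (mod 51).
So ψ(0) = ψ(17) while 0 ≠ 17, so ψ is not injective.
Since ψ is not injective, we find the least positive k with ψ(k) = ψ(0): this means 39k ≡ 0 (mod 51), i.e. 51 ∣ 39k. Since gcd(39, 51) = 3, dividing through by 3 this holds exactly when 17 ∣ 13k, and as gcd(13, 17) = 1, exactly when 17 ∣ k.
The smallest positive such k is 17.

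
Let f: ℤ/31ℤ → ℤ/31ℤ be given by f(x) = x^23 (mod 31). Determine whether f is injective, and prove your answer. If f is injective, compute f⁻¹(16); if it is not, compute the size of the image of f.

Since 31 is prime, the nonzero elements of ℤ/31ℤ form a cyclic group of order 30.
As gcd(23, 30) = 1, raising to the 23rd power is a bijection on this group: if s^23 ≡ t^23 then (st^{−1})^23 = 1, and the only element of order dividing gcd(23, 30) = 1 is 1, so s = t.
With f(0) = 0 this makes f injective on all of ℤ/31ℤ, hence bijective (finite equal-size domain and codomain). In particular f is injective.
Since f is injective, we find the preimage of 16. The inverse of x ↦ x^23 on (ℤ/31ℤ)^× is x ↦ x^17, because 23·17 = 391 = 13·30 + 1 ≡ 1 (mod 30) and x^{30} = 1 for x ≠ 0 (Fermat). So f⁻¹(16) = 16^17 mod 31.
Repeated squaring mod 31: 16^1 ≡ 16, 16^2 ≡ 16² = 256 ≡ 8, 16^4 ≡ 8² = 64 ≡ 2, 16^8 ≡ 2² = 4, 16^16 ≡ 4² = 16. Since 17 = 16 + 1, 16^17 ≡ 16·16: 16·16 = 256 ≡ 8. So 16^17 ≡ 8 (mod 31).
Hence f⁻¹(16) = 8.

8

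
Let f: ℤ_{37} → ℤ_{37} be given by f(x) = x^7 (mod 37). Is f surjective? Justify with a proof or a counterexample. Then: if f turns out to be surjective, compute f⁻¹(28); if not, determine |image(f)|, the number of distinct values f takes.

25

Since 37 is prime, the nonzero elements of ℤ_{37} form a cyclic group of order 36.
As gcd(7, 36) = 1, raising to the 7th power is a bijection on this group: if u^7 ≡ v^7 then (uv^{−1})^7 = 1, and the only element of order dividing gcd(7, 36) = 1 is 1, so u = v.
With f(0) = 0 this makes f injective on all of ℤ_{37}, hence bijective (finite equal-size domain and codomain). In particular f is surjective.
Since f is surjective, we find the preimage of 28. The inverse of x ↦ x^7 on (ℤ_{37})^× is x ↦ x^31, because 7·31 = 217 = 6·36 + 1 ≡ 1 (mod 36) and x^{36} = 1 for x ≠ 0 (Fermat). So f⁻¹(28) = 28^31 mod 37.
Repeated squaring mod 37: 28^1 ≡ 28, 28^2 ≡ 28² = 784 ≡ 7, 28^4 ≡ 7² = 49 ≡ 12, 28^8 ≡ 12² = 144 ≡ 33, 28^16 ≡ 33² = 1089 ≡ 16. Since 31 = 16 + 8 + 4 + 2 + 1, 28^31 ≡ 16·33·12·7·28: 16·33 = 528 ≡ 10, then 10·12 = 120 ≡ 9, then 9·7 = 63 ≡ 26, then 26·28 = 728 ≡ 25. So 28^31 ≡ 25 (mod 37).
Hence f⁻¹(28) = 25.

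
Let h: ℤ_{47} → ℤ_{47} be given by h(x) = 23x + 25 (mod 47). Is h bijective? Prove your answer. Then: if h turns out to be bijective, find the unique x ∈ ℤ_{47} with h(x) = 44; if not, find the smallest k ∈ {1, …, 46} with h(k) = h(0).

9

Recall that h is injective if h(x_1) = h(x_2) implies x_1 = x_2.
Suppose h(x_1) = h(x_2) in ℤ_{47}. Then 23x_1 + 25 ≡ 23x_2 + 25 (mod 47), therefore 23(x_1 − x_2) ≡ 0 (mod 47).
Since gcd(23, 47) = 1, 23 is invertible modulo 47, hence x_1 − x_2 ≡ 0 (mod 47), i.e. x_1 = x_2.
We now compute 23⁻¹ mod 47 explicitly. Euclid's algorithm: 47 = 2·23 + 1; back-substituting gives 1 = 45·23 − 22·47, so 23⁻¹ ≡ 45 (mod 47).
For any y ∈ ℤ_{47}, x = 45(y − 25) mod 47 satisfies h(x) = 23·45(y − 25) + 25 ≡ y (since 23·45 ≡ 1 mod 47). So every y has a preimage.
Therefore h is bijective.
Since h is bijective, we compute h⁻¹(44): solve 23x + 25 ≡ 44 (mod 47), i.e. 23x ≡ 19 (mod 47).
Multiplying by 23⁻¹ = 45 gives x ≡ 45·19 = 855 = 18·47 + 9 ≡ 9 (mod 47).
Check: h(9) = 23·9 + 25 = 232 = 4·47 + 44 ≡ 44 (mod 47).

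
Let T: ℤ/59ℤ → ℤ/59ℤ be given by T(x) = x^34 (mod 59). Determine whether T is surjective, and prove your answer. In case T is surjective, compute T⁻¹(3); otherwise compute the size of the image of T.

T(29): Repeated squaring mod 59: 29^1 ≡ 29, 29^2 ≡ 29² = 841 ≡ 15, 29^4 ≡ 15² = 225 ≡ 48, 29^8 ≡ 48² = 2304 ≡ 3, 29^16 ≡ 3² = 9, 29^32 ≡ 9² = 81 ≡ 22. Since 34 = 32 + 2, 29^34 ≡ 22·15: 22·15 = 330 ≡ 35. So 29^34 ≡ 35 (mod 59).
T(30): Repeated squaring mod 59: 30^1 ≡ 30, 30^2 ≡ 30² = 900 ≡ 15, 30^4 ≡ 15² = 225 ≡ 48, 30^8 ≡ 48² = 2304 ≡ 3, 30^16 ≡ 3² = 9, 30^32 ≡ 9² = 81 ≡ 22. Since 34 = 32 + 2, 30^34 ≡ 22·15: 22·15 = 330 ≡ 35. So 30^34 ≡ 35 (mod 59).
So T(29) = T(30) = 35 while 29 ≠ 30, so T is not injective.
A non-injective map from the 59-element set ℤ/59ℤ to itself takes at most 58 distinct values, so it cannot be surjective. Hence T is not surjective.
Since T is not surjective, we determine |image(T)|. Computing x^34 mod 59 for each x (by repeated squaring, reducing mod 59 at every step), the values T(0), T(1), …, T(58) are: 0, 1, 27, 7, 21, 57, 12, 51, 36, 49, 5, 19, 29, 53, 20, 45, 28, 22, 25, 46, 17, 3, 41, 26, 16, 4, 15, 48, 9, 35, 35, 9, 48, 15, 4, 16, 26, 41, 3, 17, 46, 25, 22, 28, 45, 20, 53, 29, 19, 5, 49, 36, 51, 12, 57, 21, 7, 27, 1.
The distinct values are {0, 1, 3, 4, 5, 7, 9, 12, 15, 16, 17, 19, 20, 21, 22, 25, 26, 27, 28, 29, 35, 36, 41, 45, 46, 48, 49, 51, 53, 57}; there are 30 of them.

30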